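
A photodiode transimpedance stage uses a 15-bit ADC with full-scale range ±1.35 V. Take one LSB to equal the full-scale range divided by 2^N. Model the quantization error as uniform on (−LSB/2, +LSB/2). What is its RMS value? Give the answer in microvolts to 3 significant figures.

23.8 µV

Range = 1.35 − (-1.35) = 2.7 V.
LSB = 2.7 V / 2^15 = 82.397 µV.
σ_q = LSB/√12 = 82.397 µV/3.4641 = 23.8 µV.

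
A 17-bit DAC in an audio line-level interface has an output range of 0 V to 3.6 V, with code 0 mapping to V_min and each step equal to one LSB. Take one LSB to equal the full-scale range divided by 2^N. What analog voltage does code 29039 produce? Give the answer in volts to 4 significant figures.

Span = 3.6 V. LSB = 3.6 V / 2^17.
Output = V_min + (29039/131072) × range = 0 + 0.221550 × 3.6 V
      = 0 + 0.797580 = 0.797580 V.

0.7976 V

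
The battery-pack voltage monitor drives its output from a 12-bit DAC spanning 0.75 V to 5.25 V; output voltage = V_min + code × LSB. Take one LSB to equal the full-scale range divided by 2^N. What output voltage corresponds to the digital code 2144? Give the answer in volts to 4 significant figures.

The full-scale span is 5.25 − (0.75) = 4.5 V. LSB = 4.5 V / 2^12.
V_out = V_min + code × LSB = 0.75 V + 2144 × 4.5 V / 4096
      = 0.75 V + 2.35547 V = 3.10547 V.

3.105 V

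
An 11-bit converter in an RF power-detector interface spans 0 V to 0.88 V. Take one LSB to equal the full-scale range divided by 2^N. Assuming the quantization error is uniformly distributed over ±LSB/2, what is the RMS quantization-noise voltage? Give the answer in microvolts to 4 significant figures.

124.0 µV

Span = 0.88 V.
LSB = 0.88 V ÷ 2^11 = 0.88/2048 V = 429.688 µV.
RMS of a uniform error over width LSB is LSB/√12 = 124.0 µV.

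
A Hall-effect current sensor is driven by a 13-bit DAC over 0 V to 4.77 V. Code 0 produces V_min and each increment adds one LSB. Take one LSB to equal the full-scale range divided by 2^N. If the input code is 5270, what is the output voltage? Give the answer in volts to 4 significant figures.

3.069 V

V_FS = 4.77 V. LSB = 4.77 V / 2^13.
V_out = 0 + 5270 × (4.77/8192) V
      = 0 + 3.06859 = 3.06859 V.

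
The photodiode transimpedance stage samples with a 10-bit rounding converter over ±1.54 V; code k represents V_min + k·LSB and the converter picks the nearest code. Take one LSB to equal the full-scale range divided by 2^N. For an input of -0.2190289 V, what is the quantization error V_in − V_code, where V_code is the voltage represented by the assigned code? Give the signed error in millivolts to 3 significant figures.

+0.541 mV

Range = 1.54 − (-1.54) = 3.08 V. LSB = 3.08 V / 2^10 ≈ 3.008 mV.
(V_in − V_min)/LSB = (-0.2190289 − (-1.54)) × 1024/3.08 = 439.1800 → nearest code k = 439.
V_code = V_min + k × range/2^10 = -1.54 + 439 × 3.08/1024 = -0.2195703125 V.
V_in − V_code = -0.2190289 − (-0.2195703125) = +0.541 mV.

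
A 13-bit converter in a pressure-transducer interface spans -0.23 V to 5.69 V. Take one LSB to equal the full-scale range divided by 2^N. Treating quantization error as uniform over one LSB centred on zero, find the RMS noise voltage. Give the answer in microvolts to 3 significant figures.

Full-scale range = 5.69 V − (-0.23 V) = 5.92 V.
Step size = 5.92/8192 V = 0.72266 mV.
σ_q = LSB/√12 = 0.72266 mV/3.4641 = 209 µV.

209 µV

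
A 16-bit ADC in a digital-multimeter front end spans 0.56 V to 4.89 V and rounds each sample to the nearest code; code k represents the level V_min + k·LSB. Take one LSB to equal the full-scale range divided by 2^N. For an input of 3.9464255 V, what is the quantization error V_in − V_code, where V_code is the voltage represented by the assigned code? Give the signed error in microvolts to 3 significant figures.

Span: 4.89 V − (0.56 V) = 4.33 V. LSB = 4.33 V / 2^16 ≈ 66.07 µV.
(V_in − V_min)/LSB = (3.9464255 − (0.56)) × 65536/4.33 = 51254.6840 → nearest code k = 51255.
Reconstructed level: 0.56 + 51255 × 4.33/65536 V = 3.9464463806 V.
Error = V_in − V_code = 3.9464255 − (3.9464463806) = −20.9 µV.

−20.9 µV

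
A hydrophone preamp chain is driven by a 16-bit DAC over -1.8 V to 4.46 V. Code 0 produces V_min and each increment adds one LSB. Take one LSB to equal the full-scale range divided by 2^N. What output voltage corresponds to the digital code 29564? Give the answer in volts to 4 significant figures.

1.024 V

Range = 4.46 − (-1.8) = 6.26 V. LSB = 6.26 V / 2^16.
V_out = -1.8 + 29564 × (6.26/65536) V
      = -1.8 V + 2.82395 V = 1.02395 V.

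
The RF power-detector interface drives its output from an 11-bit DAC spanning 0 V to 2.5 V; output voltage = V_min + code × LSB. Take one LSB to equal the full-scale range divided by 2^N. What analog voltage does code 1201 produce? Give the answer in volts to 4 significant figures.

1.466 V

V_FS = 2.5 V. LSB = 2.5 V / 2^11.
V_out = V_min + code × LSB = 0 V + 1201 × 2.5 V / 2048
      = 0 + 1.46606 = 1.46606 V.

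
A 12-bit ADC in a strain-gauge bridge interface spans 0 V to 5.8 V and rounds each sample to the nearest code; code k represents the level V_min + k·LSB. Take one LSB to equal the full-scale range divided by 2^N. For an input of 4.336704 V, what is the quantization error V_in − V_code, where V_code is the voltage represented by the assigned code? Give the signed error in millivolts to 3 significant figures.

Span = 5.8 V. LSB = 5.8 V / 2^12 ≈ 1.416 mV.
(4.336704 − (0)) / LSB = 4.336704 × 4096/5.8 = 3062.6103. Nearest integer: k = 3063.
V_code = V_min + k × range/2^12 = 0 + 3063 × 5.8/4096 = 4.337255859 V.
V_in − V_code = 4.336704 − (4.337255859) = −0.552 mV.

−0.552 mV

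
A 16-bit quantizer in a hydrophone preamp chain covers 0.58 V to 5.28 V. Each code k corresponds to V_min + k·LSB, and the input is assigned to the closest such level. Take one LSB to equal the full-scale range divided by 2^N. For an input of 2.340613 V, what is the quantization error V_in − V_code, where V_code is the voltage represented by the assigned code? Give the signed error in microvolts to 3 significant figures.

The full-scale span is 5.28 − (0.58) = 4.7 V. LSB = 4.7 V / 2^16 ≈ 71.72 µV.
Position in LSBs: (2.340613 − (0.58)) × 65536/4.7 = 24549.6880; rounding gives k = 24550.
V_code = V_min + k × range/2^16 = 0.58 + 24550 × 4.7/65536 = 2.3406353760 V.
e = 2.340613 − (2.3406353760) = −22.4 µV.

−22.4 µV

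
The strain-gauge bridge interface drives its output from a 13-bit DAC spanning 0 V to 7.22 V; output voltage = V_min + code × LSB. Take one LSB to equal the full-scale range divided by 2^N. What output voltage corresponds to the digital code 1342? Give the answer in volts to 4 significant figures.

Range is 7.22 V. LSB = 7.22 V / 2^13.
V_out = V_min + code × LSB = 0 V + 1342 × 7.22 V / 8192
      = 0 + 1.18277 = 1.18277 V.

1.183 V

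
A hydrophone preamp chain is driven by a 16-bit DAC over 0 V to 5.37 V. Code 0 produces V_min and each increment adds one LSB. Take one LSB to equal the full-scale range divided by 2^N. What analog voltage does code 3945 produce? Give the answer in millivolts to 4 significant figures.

Span = 5.37 V. LSB = 5.37 V / 2^16.
Output = V_min + (3945/65536) × range = 0 + 0.0601959 × 5.37 V
      = 0 + 0.323252 = 0.323252 V.

323.3 mV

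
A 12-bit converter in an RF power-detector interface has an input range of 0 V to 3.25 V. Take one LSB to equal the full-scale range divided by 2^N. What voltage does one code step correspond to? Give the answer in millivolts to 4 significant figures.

0.7935 mV

V_FS = 3.25 V.
Number of codes = 2^12 = 4096.
One LSB is 3.25 V / 4096 = 0.7935 mV.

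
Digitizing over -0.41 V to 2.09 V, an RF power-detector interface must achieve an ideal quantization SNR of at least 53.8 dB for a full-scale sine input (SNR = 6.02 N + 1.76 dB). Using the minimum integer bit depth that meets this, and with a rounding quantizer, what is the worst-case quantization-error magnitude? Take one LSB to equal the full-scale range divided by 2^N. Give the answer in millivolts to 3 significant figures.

Full-scale range = 2.09 V − (-0.41 V) = 2.5 V.
Required N = ⌈(53.8 − 1.76)/6.02⌉ = ⌈8.645⌉ = 9.
One LSB is 2.5 V / 512 = 4.8828 mV.
|e|_max = LSB/2 = 2.44 mV.

2.44 mV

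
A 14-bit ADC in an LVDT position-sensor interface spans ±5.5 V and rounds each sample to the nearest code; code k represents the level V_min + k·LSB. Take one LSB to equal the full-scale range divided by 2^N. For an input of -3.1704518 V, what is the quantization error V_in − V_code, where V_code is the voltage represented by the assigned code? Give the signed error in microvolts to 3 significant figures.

−164 µV

Full-scale range = 5.5 V − (-5.5 V) = 11 V. LSB = 11 V / 2^14 ≈ 0.6714 mV.
(V_in − V_min)/LSB = (-3.1704518 − (-5.5)) × 16384/11 = 3469.7562 → nearest code k = 3470.
Reconstructed level: -5.5 + 3470 × 11/16384 V = -3.1702880859 V.
Error = V_in − V_code = -3.1704518 − (-3.1702880859) = −164 µV.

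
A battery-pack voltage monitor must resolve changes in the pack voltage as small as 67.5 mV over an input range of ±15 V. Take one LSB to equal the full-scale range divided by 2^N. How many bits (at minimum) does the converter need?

9 bits

Range = 15 − (-15) = 30 V.
30 V / 67.5 mV = 444.4. Since 2^8 = 256 and 2^9 = 512, N = 9.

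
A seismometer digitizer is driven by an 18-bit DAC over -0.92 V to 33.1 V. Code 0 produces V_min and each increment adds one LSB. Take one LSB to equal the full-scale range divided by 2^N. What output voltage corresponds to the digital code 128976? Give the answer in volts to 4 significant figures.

The full-scale span is 33.1 − (-0.92) = 34.02 V. LSB = 34.02 V / 2^18.
V_out = -0.92 + 128976 × (34.02/262144) V
      = -0.92 + 16.7380 = 15.8180 V.

15.82 V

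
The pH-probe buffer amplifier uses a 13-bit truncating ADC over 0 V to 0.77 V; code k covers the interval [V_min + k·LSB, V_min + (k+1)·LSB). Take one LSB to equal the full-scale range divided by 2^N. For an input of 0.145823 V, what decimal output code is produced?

1551

V_FS = 0.77 V. LSB = 0.77 V / 2^13 ≈ 93.99 µV.
(V_in − V_min) × 2^13/range = (0.145823 − (0)) × 8192/0.77 = 1551.405.
Floor → code = 1551.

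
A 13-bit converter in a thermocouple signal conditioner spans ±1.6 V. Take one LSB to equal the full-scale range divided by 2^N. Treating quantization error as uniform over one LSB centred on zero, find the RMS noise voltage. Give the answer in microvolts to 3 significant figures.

113 µV

The full-scale span is 1.6 − (-1.6) = 3.2 V.
One LSB is 3.2 V / 8192 = 390.63 µV.
V_rms = LSB/√12 = 390.63 µV / √12 = 113 µV.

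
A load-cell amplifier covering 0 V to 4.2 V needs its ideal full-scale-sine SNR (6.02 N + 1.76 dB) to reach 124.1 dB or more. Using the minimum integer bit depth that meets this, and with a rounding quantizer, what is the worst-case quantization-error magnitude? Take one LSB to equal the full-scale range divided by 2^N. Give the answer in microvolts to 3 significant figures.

Span = 4.2 V.
Required N = ⌈(124.1 − 1.76)/6.02⌉ = ⌈20.322⌉ = 21.
Step size = 4.2/2097152 V = 2.0027 µV.
Max error for round-to-nearest is LSB/2 = 1.00 µV.

1.00 µV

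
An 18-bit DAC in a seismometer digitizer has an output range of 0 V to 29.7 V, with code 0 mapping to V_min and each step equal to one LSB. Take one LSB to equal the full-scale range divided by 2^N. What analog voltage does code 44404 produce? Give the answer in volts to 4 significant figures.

V_FS = 29.7 V. LSB = 29.7 V / 2^18.
Output = V_min + (44404/262144) × range = 0 + 0.169388 × 29.7 V
      = 0 V + 5.03082 V = 5.03082 V.

5.031 V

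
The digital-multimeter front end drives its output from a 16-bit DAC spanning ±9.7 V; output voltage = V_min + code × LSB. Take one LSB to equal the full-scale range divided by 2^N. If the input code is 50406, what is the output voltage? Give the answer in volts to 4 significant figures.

Full-scale range = 9.7 V − (-9.7 V) = 19.4 V. LSB = 19.4 V / 2^16.
V_out = -9.7 + 50406 × (19.4/65536) V
      = -9.7 V + 14.9212 V = 5.22121 V.

5.221 V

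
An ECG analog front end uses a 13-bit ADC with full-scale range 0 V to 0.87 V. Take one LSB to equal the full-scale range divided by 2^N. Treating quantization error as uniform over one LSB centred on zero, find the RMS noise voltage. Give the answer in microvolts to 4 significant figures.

Span = 0.87 V.
LSB = 0.87 V / 2^13 = 106.201 µV.
For a uniform distribution on [−LSB/2, +LSB/2], V_rms = LSB/√12 = 106.201 µV/3.4641 = 30.66 µV.

30.66 µV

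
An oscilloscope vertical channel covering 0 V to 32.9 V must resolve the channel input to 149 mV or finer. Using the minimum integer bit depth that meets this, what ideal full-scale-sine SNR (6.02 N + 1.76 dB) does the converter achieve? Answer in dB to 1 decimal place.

49.9 dB

Range is 32.9 V.
Levels needed ≥ 32.9/149 mV = 220.8. 2^8 = 256 suffices, so N_min = 8.
Ideal SNR at N = 8: 6.02·8 + 1.76 = 49.9 dB.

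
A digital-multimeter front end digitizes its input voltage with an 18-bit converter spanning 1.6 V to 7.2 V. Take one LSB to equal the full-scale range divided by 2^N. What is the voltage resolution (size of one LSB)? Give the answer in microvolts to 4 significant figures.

Range = 7.2 − (1.6) = 5.6 V.
Number of codes = 2^18 = 262144.
One LSB is 5.6 V / 262144 = 21.36 µV.

21.36 µV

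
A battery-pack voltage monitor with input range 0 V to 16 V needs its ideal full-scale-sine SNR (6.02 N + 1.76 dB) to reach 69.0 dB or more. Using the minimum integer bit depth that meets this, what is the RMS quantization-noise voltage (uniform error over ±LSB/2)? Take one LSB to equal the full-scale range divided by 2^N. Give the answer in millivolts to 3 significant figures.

1.13 mV

Range is 16 V.
Required N = ⌈(69.0 − 1.76)/6.02⌉ = ⌈11.169⌉ = 12.
LSB = 16 V ÷ 2^12 = 16/4096 V = 3.9063 mV.
σ_q = LSB/√12 = 3.9063 mV/3.4641 = 1.13 mV.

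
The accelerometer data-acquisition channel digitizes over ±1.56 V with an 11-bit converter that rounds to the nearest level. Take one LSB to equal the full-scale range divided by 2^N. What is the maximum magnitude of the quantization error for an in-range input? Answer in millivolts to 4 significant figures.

0.7617 mV

Span: 1.56 V − (-1.56 V) = 3.12 V.
LSB = 3.12 V ÷ 2^11 = 3.12/2048 V = 1.52344 mV.
|e|_max = LSB/2 = 0.7617 mV.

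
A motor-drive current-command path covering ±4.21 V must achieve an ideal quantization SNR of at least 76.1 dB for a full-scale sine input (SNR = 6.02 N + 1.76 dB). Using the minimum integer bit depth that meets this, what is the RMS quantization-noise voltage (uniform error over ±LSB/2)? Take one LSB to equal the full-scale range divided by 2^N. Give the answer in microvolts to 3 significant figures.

297 µV

Full-scale range = 4.21 V − (-4.21 V) = 8.42 V.
N ≥ (76.1 − 1.76)/6.02 = 12.349 → N_min = 13.
One LSB is 8.42 V / 8192 = 1.0278 mV.
σ_q = LSB/√12 = 1.0278 mV/3.4641 = 297 µV.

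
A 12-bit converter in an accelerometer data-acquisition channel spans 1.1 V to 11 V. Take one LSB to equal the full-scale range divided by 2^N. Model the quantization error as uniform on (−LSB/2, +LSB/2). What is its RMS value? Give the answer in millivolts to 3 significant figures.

The full-scale span is 11 − (1.1) = 9.9 V.
LSB = 9.9 V ÷ 2^12 = 9.9/4096 V = 2.4170 mV.
V_rms = LSB/√12 = 2.4170 mV / √12 = 0.698 mV.

0.698 mV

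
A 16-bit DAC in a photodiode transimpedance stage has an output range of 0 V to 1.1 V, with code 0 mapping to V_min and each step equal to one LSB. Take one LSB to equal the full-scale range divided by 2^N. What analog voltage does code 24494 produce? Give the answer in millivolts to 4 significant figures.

411.1 mV

Full-scale range = 1.1 V. LSB = 1.1 V / 2^16.
V_out = V_min + code × LSB = 0 V + 24494 × 1.1 V / 65536
      = 0 V + 0.411124 V = 0.411124 V.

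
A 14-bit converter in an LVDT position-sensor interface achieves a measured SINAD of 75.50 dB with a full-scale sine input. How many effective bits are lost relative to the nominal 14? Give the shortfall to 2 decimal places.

N_eff = (75.50 − 1.76)/6.02 = 12.2492 bits.
Lost resolution: 14 − 12.2492 = 1.7508 bits.

1.75 bits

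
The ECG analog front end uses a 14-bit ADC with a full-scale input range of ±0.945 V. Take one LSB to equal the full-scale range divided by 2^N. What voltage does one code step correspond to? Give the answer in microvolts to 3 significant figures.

115 µV

Full-scale range = 0.945 V − (-0.945 V) = 1.89 V.
Number of codes = 2^14 = 16384.
Step size = 1.89/16384 V = 115 µV.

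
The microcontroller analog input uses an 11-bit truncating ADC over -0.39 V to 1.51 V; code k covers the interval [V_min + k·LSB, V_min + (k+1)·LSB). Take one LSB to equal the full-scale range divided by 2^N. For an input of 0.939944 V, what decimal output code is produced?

Span: 1.51 V − (-0.39 V) = 1.9 V. LSB = 1.9 V / 2^11 ≈ 0.9277 mV.
code = ⌊(V_in − V_min)/LSB⌋ = ⌊(V_in − V_min) × 2^11 / range⌋
     = ⌊(0.939944 − (-0.39)) × 2048 / 1.9⌋ = ⌊1.329944 × 2048/1.9⌋
     = ⌊1433.540⌋ = 1433.

1433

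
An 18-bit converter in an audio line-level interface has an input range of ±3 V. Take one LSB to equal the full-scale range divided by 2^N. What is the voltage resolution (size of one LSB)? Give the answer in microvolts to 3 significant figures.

Full-scale range = 3 V − (-3 V) = 6 V.
There are 2^18 = 262144 steps.
Step size = 6/262144 V = 22.9 µV.

22.9 µV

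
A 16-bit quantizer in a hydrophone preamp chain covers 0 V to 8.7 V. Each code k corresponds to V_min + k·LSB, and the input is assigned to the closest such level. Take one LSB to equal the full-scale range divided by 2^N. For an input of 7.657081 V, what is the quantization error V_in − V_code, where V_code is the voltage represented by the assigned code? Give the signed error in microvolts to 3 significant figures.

−23.5 µV

V_FS = 8.7 V. LSB = 8.7 V / 2^16 ≈ 132.8 µV.
Position in LSBs: (7.657081 − (0)) × 65536/8.7 = 57679.8230; rounding gives k = 57680.
Reconstructed level: 0 + 57680 × 8.7/65536 V = 7.6571044922 V.
Error = V_in − V_code = 7.657081 − (7.6571044922) = −23.5 µV.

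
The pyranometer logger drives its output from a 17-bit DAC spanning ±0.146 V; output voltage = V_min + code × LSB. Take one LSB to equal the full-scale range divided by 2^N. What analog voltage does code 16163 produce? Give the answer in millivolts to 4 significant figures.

-110.0 mV

Span: 0.146 V − (-0.146 V) = 0.292 V. LSB = 0.292 V / 2^17.
Output = V_min + (16163/131072) × range = -0.146 + 0.123314 × 0.292 V
      = -0.146 V + 0.0360077 V = -0.109992 V.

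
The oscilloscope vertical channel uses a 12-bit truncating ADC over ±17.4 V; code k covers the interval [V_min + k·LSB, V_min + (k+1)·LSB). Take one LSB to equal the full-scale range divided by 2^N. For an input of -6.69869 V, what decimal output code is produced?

Full-scale range = 17.4 V − (-17.4 V) = 34.8 V. LSB = 34.8 V / 2^12 ≈ 8.496 mV.
(V_in − V_min) × 2^12/range = (-6.69869 − (-17.4)) × 4096/34.8 = 1259.556.
Floor → code = 1259.

1259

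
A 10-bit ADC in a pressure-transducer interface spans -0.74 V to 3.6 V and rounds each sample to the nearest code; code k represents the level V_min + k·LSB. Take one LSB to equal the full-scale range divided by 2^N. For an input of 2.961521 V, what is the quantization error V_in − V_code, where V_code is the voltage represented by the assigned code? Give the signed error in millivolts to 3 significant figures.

+1.50 mV

Span: 3.6 V − (-0.74 V) = 4.34 V. LSB = 4.34 V / 2^10 ≈ 4.238 mV.
(2.961521 − (-0.74)) / LSB = 3.701521 × 1024/4.34 = 873.3543. Nearest integer: k = 873.
V_code = V_min + k × range/2^10 = -0.74 + 873 × 4.34/1024 = 2.960019531 V.
e = 2.961521 − (2.960019531) = +1.50 mV.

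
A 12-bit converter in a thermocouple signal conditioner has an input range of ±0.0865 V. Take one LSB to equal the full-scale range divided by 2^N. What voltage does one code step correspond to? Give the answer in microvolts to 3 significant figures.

Full-scale range = 0.0865 V − (-0.0865 V) = 0.173 V.
There are 2^12 = 4096 steps.
LSB = 0.173 V ÷ 2^12 = 0.173/4096 V = 42.2 µV.

42.2 µV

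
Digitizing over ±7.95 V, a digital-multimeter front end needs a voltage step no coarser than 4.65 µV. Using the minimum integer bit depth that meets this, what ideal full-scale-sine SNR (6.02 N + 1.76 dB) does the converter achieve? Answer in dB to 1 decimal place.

134.2 dB

The full-scale span is 7.95 − (-7.95) = 15.9 V.
15.9 V / 4.65 µV = 3.419e6. Since 2^21 = 2097152 and 2^22 = 4194304, N = 22.
Ideal SNR at N = 22: 6.02·22 + 1.76 = 134.2 dB.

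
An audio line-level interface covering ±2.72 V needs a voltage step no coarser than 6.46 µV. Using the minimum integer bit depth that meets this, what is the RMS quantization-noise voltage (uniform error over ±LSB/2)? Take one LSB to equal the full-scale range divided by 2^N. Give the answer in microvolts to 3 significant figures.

1.50 µV

The full-scale span is 2.72 − (-2.72) = 5.44 V.
5.44 V / 6.46 µV = 842100. Since 2^19 = 524288 and 2^20 = 1048576, N = 20.
LSB = 5.44 V / 2^20 = 5.1880 µV.
RMS noise = LSB/√12 = 1.50 µV.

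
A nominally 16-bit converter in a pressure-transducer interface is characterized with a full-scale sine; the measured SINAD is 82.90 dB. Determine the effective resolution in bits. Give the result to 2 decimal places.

ENOB = (SINAD − 1.76) / 6.02 = (82.90 − 1.76) / 6.02 = 81.14 / 6.02 = 13.4784.

13.48 bits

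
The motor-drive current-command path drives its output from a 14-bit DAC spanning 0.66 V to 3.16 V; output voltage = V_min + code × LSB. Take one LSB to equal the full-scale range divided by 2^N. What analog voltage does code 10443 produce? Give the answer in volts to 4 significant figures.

Span: 3.16 V − (0.66 V) = 2.5 V. LSB = 2.5 V / 2^14.
V_out = 0.66 + 10443 × (2.5/16384) V
      = 0.66 + 1.59348 = 2.25348 V.

2.253 V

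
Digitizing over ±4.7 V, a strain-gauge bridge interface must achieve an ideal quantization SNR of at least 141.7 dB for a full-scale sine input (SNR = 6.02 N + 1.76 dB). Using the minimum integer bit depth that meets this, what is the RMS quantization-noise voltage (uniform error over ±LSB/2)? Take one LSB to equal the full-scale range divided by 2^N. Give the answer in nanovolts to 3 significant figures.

162 nV

Full-scale range = 4.7 V − (-4.7 V) = 9.4 V.
Solving 6.02 N ≥ 141.7 − 1.76: N ≥ 23.246. Round up → N = 24.
LSB = 9.4 V ÷ 2^24 = 9.4/16777216 V = 0.56028 µV.
σ_q = LSB/√12 = 0.56028 µV/3.4641 = 162 nV.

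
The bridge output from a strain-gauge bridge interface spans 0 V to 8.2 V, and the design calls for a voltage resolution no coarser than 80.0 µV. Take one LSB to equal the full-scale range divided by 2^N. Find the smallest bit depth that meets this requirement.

17 bits

Range is 8.2 V.
Need 2^N ≥ 8.2 V / 80.0 µV = 102500 → N_min = 17.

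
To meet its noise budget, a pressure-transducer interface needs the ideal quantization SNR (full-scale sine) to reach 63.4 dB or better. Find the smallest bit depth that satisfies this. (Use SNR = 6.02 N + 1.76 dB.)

11 bits

N ≥ (63.4 − 1.76)/6.02 = 10.239 → N_min = 11.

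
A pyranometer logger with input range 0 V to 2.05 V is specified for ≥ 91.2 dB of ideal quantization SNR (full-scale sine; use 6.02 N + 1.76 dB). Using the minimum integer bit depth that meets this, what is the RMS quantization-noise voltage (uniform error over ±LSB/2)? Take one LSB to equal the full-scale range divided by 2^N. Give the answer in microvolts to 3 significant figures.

Span = 2.05 V.
Required N = ⌈(91.2 − 1.76)/6.02⌉ = ⌈14.857⌉ = 15.
One LSB is 2.05 V / 32768 = 62.561 µV.
V_rms = LSB/√12 = 18.1 µV.

18.1 µV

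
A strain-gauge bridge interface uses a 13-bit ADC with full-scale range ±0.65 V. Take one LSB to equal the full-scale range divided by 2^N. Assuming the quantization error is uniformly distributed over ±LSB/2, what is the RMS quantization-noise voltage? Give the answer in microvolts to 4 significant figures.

45.81 µV

Span: 0.65 V − (-0.65 V) = 1.3 V.
Step size = 1.3/8192 V = 158.691 µV.
For a uniform distribution on [−LSB/2, +LSB/2], V_rms = LSB/√12 = 158.691 µV/3.4641 = 45.81 µV.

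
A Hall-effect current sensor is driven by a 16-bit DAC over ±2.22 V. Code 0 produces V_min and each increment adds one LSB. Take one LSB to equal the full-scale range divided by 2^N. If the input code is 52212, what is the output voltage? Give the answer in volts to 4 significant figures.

1.317 V

Range = 2.22 − (-2.22) = 4.44 V. LSB = 4.44 V / 2^16.
Output = V_min + (52212/65536) × range = -2.22 + 0.796692 × 4.44 V
      = -2.22 V + 3.53731 V = 1.31731 V.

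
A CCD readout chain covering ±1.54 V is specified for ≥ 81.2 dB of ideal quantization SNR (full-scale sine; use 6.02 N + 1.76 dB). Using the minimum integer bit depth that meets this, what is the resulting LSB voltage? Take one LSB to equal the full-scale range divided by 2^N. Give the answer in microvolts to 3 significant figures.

The full-scale span is 1.54 − (-1.54) = 3.08 V.
Required N = ⌈(81.2 − 1.76)/6.02⌉ = ⌈13.196⌉ = 14.
LSB = 3.08 V ÷ 2^14 = 3.08/16384 V = 188 µV.

188 µV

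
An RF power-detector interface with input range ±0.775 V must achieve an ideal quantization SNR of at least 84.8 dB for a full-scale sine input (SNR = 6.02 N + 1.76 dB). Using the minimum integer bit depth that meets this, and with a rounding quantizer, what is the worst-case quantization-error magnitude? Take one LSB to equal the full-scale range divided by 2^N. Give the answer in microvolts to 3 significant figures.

47.3 µV

The full-scale span is 0.775 − (-0.775) = 1.55 V.
6.02 N + 1.76 ≥ 84.8 gives N ≥ 13.794, so the minimum integer is 14.
Step size = 1.55/16384 V = 94.604 µV.
Half an LSB is 47.3 µV.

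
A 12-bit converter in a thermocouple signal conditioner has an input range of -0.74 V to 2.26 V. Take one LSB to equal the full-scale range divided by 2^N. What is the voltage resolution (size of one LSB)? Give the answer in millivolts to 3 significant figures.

0.732 mV

Span: 2.26 V − (-0.74 V) = 3 V.
2^12 = 4096 levels.
LSB = 3 V ÷ 2^12 = 3/4096 V = 0.732 mV.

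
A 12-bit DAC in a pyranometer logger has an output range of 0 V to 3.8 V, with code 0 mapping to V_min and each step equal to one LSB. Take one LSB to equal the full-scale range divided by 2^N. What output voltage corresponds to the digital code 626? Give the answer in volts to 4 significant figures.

0.5808 V

Span = 3.8 V. LSB = 3.8 V / 2^12.
V_out = V_min + code × LSB = 0 V + 626 × 3.8 V / 4096
      = 0 + 0.580762 = 0.580762 V.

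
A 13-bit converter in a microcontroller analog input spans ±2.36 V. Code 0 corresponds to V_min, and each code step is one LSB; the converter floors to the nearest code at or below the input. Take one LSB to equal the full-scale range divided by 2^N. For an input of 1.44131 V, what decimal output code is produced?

The full-scale span is 2.36 − (-2.36) = 4.72 V. LSB = 4.72 V / 2^13 ≈ 0.5762 mV.
V_in − V_min = 1.44131 − (-2.36) = 3.80131 V.
Divide by LSB: 3.80131 × 8192/4.72 = 6597.5279.
Truncating gives code 6597.

6597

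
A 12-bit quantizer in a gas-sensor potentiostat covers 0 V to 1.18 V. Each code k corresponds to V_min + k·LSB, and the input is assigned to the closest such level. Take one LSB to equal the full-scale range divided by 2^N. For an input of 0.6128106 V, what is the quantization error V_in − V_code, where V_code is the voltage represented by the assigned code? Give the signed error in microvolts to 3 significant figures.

+51.8 µV

V_FS = 1.18 V. LSB = 1.18 V / 2^12 ≈ 288.1 µV.
Position in LSBs: (0.6128106 − (0)) × 4096/1.18 = 2127.1798; rounding gives k = 2127.
V_code = 0 + (2127/4096) × 1.18 = 0.6127587891 V.
e = 0.6128106 − (0.6127587891) = +51.8 µV.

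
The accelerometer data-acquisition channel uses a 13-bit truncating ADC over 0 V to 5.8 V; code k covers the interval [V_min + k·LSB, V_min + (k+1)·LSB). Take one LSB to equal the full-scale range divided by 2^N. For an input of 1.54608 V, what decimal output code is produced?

Full-scale range = 5.8 V. LSB = 5.8 V / 2^13 ≈ 0.7080 mV.
(V_in − V_min) × 2^13/range = (1.54608 − (0)) × 8192/5.8 = 2183.705.
Floor → code = 2183.

2183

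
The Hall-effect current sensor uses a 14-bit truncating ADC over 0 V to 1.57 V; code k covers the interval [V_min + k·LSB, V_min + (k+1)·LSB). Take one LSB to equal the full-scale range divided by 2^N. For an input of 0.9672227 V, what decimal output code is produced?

V_FS = 1.57 V. LSB = 1.57 V / 2^14 ≈ 95.83 µV.
(V_in − V_min) × 2^14/range = (0.9672227 − (0)) × 16384/1.57 = 10093.616.
Floor → code = 10093.

10093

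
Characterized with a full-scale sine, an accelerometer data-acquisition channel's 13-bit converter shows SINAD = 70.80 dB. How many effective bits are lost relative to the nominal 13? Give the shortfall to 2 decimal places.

1.53 bits

Effective bits = (70.80 − 1.76)/6.02 = 11.4684.
Shortfall = 13 − 11.4684 = 1.5316 bits.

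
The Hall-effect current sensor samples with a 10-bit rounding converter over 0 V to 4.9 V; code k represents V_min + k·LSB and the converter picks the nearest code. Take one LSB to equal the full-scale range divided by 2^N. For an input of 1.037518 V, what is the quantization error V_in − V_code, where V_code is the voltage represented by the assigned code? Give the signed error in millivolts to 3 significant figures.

Span = 4.9 V. LSB = 4.9 V / 2^10 ≈ 4.785 mV.
(1.037518 − (0)) / LSB = 1.037518 × 1024/4.9 = 216.8201. Nearest integer: k = 217.
V_code = V_min + k × range/2^10 = 0 + 217 × 4.9/1024 = 1.038378906 V.
V_in − V_code = 1.037518 − (1.038378906) = −0.861 mV.

−0.861 mV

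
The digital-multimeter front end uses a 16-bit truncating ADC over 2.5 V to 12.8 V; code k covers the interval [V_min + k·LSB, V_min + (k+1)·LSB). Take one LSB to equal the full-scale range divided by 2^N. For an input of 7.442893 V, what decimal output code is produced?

31450

Span: 12.8 V − (2.5 V) = 10.3 V. LSB = 10.3 V / 2^16 ≈ 157.2 µV.
code = ⌊(V_in − V_min)/LSB⌋ = ⌊(V_in − V_min) × 2^16 / range⌋
     = ⌊(7.442893 − (2.5)) × 65536 / 10.3⌋ = ⌊4.942893 × 65536/10.3⌋
     = ⌊31450.236⌋ = 31450.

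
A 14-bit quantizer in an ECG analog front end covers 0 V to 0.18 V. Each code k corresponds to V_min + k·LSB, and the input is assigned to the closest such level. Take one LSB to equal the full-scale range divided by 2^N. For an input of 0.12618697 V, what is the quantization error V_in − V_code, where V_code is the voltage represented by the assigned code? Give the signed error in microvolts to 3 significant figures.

−1.99 µV

Span = 0.18 V. LSB = 0.18 V / 2^14 ≈ 10.99 µV.
(0.12618697 − (0)) / LSB = 0.12618697 × 16384/0.18 = 11485.8184. Nearest integer: k = 11486.
V_code = V_min + k × range/2^14 = 0 + 11486 × 0.18/16384 = 0.12618896484 V.
V_in − V_code = 0.12618697 − (0.12618896484) = −1.99 µV.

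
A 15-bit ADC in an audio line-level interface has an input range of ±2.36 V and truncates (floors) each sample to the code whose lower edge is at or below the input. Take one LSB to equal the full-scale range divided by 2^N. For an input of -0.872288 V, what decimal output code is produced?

Range = 2.36 − (-2.36) = 4.72 V. LSB = 4.72 V / 2^15 ≈ 144.0 µV.
code = ⌊(V_in − V_min)/LSB⌋ = ⌊(V_in − V_min) × 2^15 / range⌋
     = ⌊(-0.872288 − (-2.36)) × 32768 / 4.72⌋ = ⌊1.487712 × 32768/4.72⌋
     = ⌊10328.251⌋ = 10328.

10328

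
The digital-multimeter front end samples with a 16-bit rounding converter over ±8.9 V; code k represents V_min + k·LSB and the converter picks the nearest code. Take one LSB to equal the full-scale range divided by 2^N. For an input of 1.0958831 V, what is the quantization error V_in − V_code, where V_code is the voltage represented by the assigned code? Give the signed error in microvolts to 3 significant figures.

−48.9 µV

Full-scale range = 8.9 V − (-8.9 V) = 17.8 V. LSB = 17.8 V / 2^16 ≈ 271.6 µV.
(V_in − V_min)/LSB = (1.0958831 − (-8.9)) × 65536/17.8 = 36802.8199 → nearest code k = 36803.
Reconstructed level: -8.9 + 36803 × 17.8/65536 V = 1.0959320068 V.
V_in − V_code = 1.0958831 − (1.0959320068) = −48.9 µV.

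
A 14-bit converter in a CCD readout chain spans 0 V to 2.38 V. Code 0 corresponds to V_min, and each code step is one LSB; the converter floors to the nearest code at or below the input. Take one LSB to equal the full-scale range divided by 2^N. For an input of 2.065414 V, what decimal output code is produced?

14218

Span = 2.38 V. LSB = 2.38 V / 2^14 ≈ 145.3 µV.
code = ⌊(V_in − V_min)/LSB⌋ = ⌊(V_in − V_min) × 2^14 / range⌋
     = ⌊(2.065414 − (0)) × 16384 / 2.38⌋ = ⌊2.065414 × 16384/2.38⌋
     = ⌊14218.379⌋ = 14218.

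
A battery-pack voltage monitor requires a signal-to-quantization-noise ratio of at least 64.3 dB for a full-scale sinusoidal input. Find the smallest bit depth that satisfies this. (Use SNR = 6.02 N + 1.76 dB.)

N ≥ (64.3 − 1.76)/6.02 = 10.389 → N_min = 11.

11 bits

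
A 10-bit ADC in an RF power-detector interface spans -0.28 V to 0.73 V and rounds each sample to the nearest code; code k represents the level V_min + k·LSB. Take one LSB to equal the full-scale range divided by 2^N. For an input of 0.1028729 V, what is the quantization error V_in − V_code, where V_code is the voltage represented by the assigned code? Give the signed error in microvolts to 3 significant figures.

Full-scale range = 0.73 V − (-0.28 V) = 1.01 V. LSB = 1.01 V / 2^10 ≈ 0.9863 mV.
Position in LSBs: (0.1028729 − (-0.28)) × 1024/1.01 = 388.1800; rounding gives k = 388.
V_code = -0.28 + (388/1024) × 1.01 = 0.1026953125 V.
V_in − V_code = 0.1028729 − (0.1026953125) = +178 µV.

+178 µV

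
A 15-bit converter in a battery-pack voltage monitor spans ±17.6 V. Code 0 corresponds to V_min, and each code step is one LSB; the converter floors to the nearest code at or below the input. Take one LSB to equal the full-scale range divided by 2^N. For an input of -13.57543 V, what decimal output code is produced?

Range = 17.6 − (-17.6) = 35.2 V. LSB = 35.2 V / 2^15 ≈ 1.074 mV.
V_in − V_min = -13.57543 − (-17.6) = 4.02457 V.
Divide by LSB: 4.02457 × 32768/35.2 = 3746.5088.
Truncating gives code 3746.

3746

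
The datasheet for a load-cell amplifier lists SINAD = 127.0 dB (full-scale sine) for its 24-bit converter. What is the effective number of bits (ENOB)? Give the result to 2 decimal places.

20.80 bits

ENOB = (SINAD − 1.76) / 6.02 = (127.0 − 1.76) / 6.02 = 125.24 / 6.02 = 20.8040.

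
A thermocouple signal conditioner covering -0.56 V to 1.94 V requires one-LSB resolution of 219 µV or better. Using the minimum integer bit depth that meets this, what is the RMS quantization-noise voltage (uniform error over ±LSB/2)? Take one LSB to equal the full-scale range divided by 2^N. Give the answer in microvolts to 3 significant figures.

44.0 µV

Full-scale range = 1.94 V − (-0.56 V) = 2.5 V.
Required number of levels: 2.5/219 µV = 11416; smallest N with 2^N ≥ that is 14.
LSB = 2.5 V / 2^14 = 152.59 µV.
V_rms = LSB/√12 = 44.0 µV.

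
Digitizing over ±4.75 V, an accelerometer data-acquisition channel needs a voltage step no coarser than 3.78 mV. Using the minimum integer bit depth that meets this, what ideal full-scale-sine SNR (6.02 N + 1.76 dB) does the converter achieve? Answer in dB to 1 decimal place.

Range = 4.75 − (-4.75) = 9.5 V.
Required number of levels: 9.5/3.78 mV = 2513.2; smallest N with 2^N ≥ that is 12.
Ideal SNR at N = 12: 6.02·12 + 1.76 = 74.0 dB.

74.0 dB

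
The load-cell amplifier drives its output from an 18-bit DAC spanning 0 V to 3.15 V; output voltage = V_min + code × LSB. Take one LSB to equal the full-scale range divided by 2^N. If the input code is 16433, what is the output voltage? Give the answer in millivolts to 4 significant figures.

Full-scale range = 3.15 V. LSB = 3.15 V / 2^18.
V_out = 0 + 16433 × (3.15/262144) V
      = 0 + 0.197464 = 0.197464 V.

197.5 mV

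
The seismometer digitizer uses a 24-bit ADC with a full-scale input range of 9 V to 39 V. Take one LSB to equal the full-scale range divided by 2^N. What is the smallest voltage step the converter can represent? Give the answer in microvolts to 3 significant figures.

1.79 µV

Full-scale range = 39 V − (9 V) = 30 V.
2^24 = 16777216 levels.
One LSB is 30 V / 16777216 = 1.79 µV.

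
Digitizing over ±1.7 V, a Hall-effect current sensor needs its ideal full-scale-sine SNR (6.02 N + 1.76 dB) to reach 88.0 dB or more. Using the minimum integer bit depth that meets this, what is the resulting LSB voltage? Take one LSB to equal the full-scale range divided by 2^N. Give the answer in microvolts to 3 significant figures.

Span: 1.7 V − (-1.7 V) = 3.4 V.
N ≥ (88.0 − 1.76)/6.02 = 14.326 → N_min = 15.
One LSB is 3.4 V / 32768 = 104 µV.

104 µV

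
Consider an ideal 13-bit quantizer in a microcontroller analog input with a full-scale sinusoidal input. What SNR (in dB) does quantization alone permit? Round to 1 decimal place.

6.02(13) + 1.76 = 78.26 + 1.76 = 80.02 dB.

80.0 dB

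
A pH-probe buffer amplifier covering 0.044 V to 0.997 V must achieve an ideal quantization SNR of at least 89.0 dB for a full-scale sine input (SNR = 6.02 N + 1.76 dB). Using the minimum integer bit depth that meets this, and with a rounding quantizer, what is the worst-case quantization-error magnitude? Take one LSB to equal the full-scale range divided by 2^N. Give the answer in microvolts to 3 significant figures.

14.5 µV

Span: 0.997 V − (0.044 V) = 0.953 V.
6.02 N + 1.76 ≥ 89.0 gives N ≥ 14.492, so the minimum integer is 15.
One LSB is 0.953 V / 32768 = 29.083 µV.
|e|_max = LSB/2 = 14.5 µV.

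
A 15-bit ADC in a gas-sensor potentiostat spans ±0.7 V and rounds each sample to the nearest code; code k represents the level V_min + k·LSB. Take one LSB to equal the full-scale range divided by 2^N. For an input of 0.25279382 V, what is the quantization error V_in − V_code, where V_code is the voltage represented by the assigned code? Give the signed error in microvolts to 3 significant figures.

Span: 0.7 V − (-0.7 V) = 1.4 V. LSB = 1.4 V / 2^15 ≈ 42.72 µV.
Position in LSBs: (0.25279382 − (-0.7)) × 32768/1.4 = 22300.8199; rounding gives k = 22301.
V_code = V_min + k × range/2^15 = -0.7 + 22301 × 1.4/32768 = 0.25280151367 V.
e = 0.25279382 − (0.25280151367) = −7.69 µV.

−7.69 µV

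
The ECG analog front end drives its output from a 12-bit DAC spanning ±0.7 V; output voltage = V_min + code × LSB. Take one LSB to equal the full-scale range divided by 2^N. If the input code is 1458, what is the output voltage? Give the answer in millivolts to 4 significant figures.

-201.7 mV

Range = 0.7 − (-0.7) = 1.4 V. LSB = 1.4 V / 2^12.
V_out = -0.7 + 1458 × (1.4/4096) V
      = -0.7 + 0.498340 = -0.201660 V.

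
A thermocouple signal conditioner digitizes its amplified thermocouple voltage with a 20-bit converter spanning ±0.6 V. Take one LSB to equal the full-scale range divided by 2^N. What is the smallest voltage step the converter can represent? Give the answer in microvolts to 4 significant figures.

Full-scale range = 0.6 V − (-0.6 V) = 1.2 V.
2^20 = 1048576 levels.
LSB = 1.2 V / 2^20 = 1.144 µV.

1.144 µV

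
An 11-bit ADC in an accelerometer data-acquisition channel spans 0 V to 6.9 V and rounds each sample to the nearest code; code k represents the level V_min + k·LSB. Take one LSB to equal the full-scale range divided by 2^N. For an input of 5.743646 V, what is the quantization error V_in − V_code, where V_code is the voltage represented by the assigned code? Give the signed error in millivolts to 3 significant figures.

Full-scale range = 6.9 V. LSB = 6.9 V / 2^11 ≈ 3.369 mV.
Position in LSBs: (5.743646 − (0)) × 2048/6.9 = 1704.7807; rounding gives k = 1705.
Reconstructed level: 0 + 1705 × 6.9/2048 V = 5.744384766 V.
Error = V_in − V_code = 5.743646 − (5.744384766) = −0.739 mV.

−0.739 mV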